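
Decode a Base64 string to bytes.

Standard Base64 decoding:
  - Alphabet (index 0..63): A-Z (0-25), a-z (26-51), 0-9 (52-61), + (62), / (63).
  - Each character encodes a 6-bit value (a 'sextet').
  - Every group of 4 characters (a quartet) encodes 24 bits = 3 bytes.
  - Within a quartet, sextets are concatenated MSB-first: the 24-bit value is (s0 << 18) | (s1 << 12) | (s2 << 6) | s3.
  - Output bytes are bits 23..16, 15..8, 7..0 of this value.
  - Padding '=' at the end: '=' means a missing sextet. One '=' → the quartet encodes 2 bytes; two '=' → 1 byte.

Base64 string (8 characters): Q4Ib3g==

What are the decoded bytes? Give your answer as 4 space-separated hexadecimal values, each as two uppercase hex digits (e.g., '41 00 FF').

Answer: 43 82 1B DE

Derivation:
After char 0 ('Q'=16): chars_in_quartet=1 acc=0x10 bytes_emitted=0
After char 1 ('4'=56): chars_in_quartet=2 acc=0x438 bytes_emitted=0
After char 2 ('I'=8): chars_in_quartet=3 acc=0x10E08 bytes_emitted=0
After char 3 ('b'=27): chars_in_quartet=4 acc=0x43821B -> emit 43 82 1B, reset; bytes_emitted=3
After char 4 ('3'=55): chars_in_quartet=1 acc=0x37 bytes_emitted=3
After char 5 ('g'=32): chars_in_quartet=2 acc=0xDE0 bytes_emitted=3
Padding '==': partial quartet acc=0xDE0 -> emit DE; bytes_emitted=4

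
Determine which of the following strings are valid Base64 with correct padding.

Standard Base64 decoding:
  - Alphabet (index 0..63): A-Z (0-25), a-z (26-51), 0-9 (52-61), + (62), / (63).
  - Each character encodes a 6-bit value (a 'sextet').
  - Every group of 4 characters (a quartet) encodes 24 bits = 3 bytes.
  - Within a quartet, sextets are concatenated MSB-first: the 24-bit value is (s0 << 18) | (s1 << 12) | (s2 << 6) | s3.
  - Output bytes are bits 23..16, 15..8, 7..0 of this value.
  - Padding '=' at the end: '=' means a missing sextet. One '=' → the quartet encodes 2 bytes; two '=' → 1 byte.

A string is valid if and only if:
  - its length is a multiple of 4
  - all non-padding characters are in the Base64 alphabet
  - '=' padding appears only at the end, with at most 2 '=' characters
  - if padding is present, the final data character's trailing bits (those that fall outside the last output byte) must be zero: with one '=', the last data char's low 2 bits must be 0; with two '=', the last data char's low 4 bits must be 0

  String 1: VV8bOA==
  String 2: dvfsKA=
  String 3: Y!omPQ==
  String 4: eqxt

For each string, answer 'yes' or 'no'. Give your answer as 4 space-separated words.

Answer: yes no no yes

Derivation:
String 1: 'VV8bOA==' → valid
String 2: 'dvfsKA=' → invalid (len=7 not mult of 4)
String 3: 'Y!omPQ==' → invalid (bad char(s): ['!'])
String 4: 'eqxt' → valid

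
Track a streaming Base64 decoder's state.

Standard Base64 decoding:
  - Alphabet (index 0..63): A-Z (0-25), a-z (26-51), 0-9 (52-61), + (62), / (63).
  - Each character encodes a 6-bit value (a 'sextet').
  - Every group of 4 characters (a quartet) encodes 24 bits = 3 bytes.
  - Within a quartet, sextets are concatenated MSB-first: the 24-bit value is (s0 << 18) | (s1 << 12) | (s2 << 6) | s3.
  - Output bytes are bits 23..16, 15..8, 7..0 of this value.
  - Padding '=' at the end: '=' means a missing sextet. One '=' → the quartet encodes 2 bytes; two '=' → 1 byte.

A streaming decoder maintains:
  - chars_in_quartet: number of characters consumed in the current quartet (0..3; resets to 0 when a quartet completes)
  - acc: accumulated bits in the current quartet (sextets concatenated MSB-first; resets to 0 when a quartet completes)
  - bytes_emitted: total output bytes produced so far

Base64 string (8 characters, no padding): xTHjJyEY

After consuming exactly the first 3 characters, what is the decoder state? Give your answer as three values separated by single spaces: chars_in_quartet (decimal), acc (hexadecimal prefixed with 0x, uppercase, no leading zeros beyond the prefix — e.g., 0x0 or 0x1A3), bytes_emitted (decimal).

Answer: 3 0x314C7 0

Derivation:
After char 0 ('x'=49): chars_in_quartet=1 acc=0x31 bytes_emitted=0
After char 1 ('T'=19): chars_in_quartet=2 acc=0xC53 bytes_emitted=0
After char 2 ('H'=7): chars_in_quartet=3 acc=0x314C7 bytes_emitted=0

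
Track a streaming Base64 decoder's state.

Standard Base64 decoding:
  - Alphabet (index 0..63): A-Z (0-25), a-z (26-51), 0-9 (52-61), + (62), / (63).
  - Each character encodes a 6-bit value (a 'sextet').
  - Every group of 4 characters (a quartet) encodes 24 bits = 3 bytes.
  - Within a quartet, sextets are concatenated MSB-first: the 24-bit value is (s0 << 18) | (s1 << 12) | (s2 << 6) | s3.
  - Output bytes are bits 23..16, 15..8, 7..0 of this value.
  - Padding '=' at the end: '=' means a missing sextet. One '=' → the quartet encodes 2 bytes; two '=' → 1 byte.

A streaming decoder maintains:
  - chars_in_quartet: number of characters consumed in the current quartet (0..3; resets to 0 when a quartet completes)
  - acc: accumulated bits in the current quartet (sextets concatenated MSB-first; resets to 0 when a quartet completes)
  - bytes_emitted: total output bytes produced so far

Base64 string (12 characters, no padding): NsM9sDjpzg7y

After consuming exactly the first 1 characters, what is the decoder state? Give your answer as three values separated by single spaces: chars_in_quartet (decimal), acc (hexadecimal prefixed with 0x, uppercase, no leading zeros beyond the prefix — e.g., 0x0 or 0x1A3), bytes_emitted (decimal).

After char 0 ('N'=13): chars_in_quartet=1 acc=0xD bytes_emitted=0

Answer: 1 0xD 0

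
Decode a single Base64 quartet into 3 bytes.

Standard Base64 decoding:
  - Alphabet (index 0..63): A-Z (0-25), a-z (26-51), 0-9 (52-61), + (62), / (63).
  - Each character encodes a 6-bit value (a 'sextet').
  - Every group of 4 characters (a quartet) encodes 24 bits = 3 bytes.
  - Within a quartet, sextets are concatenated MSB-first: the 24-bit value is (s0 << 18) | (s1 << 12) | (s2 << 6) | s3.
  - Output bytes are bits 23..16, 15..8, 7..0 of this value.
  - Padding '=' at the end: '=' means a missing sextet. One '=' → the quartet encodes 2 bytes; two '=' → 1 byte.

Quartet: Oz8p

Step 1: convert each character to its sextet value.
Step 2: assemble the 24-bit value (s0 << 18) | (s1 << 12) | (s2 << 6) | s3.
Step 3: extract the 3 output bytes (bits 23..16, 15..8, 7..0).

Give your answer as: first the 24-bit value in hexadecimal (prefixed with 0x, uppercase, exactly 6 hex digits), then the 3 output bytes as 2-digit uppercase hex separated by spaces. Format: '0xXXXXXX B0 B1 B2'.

Answer: 0x3B3F29 3B 3F 29

Derivation:
Sextets: O=14, z=51, 8=60, p=41
24-bit: (14<<18) | (51<<12) | (60<<6) | 41
      = 0x380000 | 0x033000 | 0x000F00 | 0x000029
      = 0x3B3F29
Bytes: (v>>16)&0xFF=3B, (v>>8)&0xFF=3F, v&0xFF=29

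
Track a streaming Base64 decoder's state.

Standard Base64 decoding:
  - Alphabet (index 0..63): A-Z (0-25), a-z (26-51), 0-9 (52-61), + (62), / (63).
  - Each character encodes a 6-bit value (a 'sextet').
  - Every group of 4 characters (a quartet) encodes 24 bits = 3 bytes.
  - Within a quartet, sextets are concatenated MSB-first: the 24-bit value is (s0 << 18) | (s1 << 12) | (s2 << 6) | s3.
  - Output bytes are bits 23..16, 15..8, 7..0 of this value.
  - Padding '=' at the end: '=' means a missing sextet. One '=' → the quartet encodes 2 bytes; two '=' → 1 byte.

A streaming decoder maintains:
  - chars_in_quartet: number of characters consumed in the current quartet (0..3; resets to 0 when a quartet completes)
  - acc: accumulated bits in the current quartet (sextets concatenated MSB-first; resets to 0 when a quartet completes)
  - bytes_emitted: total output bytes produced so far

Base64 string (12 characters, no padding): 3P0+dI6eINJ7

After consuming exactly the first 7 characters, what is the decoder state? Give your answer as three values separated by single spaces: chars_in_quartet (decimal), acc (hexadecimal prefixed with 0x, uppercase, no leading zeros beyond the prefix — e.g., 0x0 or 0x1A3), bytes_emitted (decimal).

Answer: 3 0x1D23A 3

Derivation:
After char 0 ('3'=55): chars_in_quartet=1 acc=0x37 bytes_emitted=0
After char 1 ('P'=15): chars_in_quartet=2 acc=0xDCF bytes_emitted=0
After char 2 ('0'=52): chars_in_quartet=3 acc=0x373F4 bytes_emitted=0
After char 3 ('+'=62): chars_in_quartet=4 acc=0xDCFD3E -> emit DC FD 3E, reset; bytes_emitted=3
After char 4 ('d'=29): chars_in_quartet=1 acc=0x1D bytes_emitted=3
After char 5 ('I'=8): chars_in_quartet=2 acc=0x748 bytes_emitted=3
After char 6 ('6'=58): chars_in_quartet=3 acc=0x1D23A bytes_emitted=3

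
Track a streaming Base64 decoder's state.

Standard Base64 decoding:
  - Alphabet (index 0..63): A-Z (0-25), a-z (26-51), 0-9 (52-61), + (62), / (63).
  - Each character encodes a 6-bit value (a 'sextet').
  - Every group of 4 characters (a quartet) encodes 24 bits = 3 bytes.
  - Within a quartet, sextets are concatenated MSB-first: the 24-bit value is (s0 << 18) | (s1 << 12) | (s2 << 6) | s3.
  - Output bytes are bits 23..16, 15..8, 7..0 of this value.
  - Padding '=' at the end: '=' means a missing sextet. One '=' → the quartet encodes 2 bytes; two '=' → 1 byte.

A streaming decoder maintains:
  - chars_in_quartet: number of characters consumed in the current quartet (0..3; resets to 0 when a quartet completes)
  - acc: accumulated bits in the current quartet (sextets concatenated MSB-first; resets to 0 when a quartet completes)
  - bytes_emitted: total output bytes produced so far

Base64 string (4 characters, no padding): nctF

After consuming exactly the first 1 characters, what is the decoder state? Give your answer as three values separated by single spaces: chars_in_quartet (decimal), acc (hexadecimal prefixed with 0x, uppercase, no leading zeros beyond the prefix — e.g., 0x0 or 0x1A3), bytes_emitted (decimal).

After char 0 ('n'=39): chars_in_quartet=1 acc=0x27 bytes_emitted=0

Answer: 1 0x27 0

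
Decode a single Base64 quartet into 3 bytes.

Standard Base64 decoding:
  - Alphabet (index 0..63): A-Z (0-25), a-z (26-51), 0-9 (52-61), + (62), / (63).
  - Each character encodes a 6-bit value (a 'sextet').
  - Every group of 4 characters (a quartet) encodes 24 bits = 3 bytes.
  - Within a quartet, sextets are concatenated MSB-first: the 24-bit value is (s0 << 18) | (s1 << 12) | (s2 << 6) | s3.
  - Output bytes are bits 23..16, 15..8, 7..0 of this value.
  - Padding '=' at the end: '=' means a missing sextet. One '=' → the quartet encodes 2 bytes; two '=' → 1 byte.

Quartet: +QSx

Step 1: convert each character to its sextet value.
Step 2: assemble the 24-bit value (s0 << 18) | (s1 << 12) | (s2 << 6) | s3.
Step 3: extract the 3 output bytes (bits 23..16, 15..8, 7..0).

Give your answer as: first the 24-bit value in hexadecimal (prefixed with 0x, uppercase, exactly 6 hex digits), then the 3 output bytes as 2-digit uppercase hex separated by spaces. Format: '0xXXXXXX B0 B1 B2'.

Answer: 0xF904B1 F9 04 B1

Derivation:
Sextets: +=62, Q=16, S=18, x=49
24-bit: (62<<18) | (16<<12) | (18<<6) | 49
      = 0xF80000 | 0x010000 | 0x000480 | 0x000031
      = 0xF904B1
Bytes: (v>>16)&0xFF=F9, (v>>8)&0xFF=04, v&0xFF=B1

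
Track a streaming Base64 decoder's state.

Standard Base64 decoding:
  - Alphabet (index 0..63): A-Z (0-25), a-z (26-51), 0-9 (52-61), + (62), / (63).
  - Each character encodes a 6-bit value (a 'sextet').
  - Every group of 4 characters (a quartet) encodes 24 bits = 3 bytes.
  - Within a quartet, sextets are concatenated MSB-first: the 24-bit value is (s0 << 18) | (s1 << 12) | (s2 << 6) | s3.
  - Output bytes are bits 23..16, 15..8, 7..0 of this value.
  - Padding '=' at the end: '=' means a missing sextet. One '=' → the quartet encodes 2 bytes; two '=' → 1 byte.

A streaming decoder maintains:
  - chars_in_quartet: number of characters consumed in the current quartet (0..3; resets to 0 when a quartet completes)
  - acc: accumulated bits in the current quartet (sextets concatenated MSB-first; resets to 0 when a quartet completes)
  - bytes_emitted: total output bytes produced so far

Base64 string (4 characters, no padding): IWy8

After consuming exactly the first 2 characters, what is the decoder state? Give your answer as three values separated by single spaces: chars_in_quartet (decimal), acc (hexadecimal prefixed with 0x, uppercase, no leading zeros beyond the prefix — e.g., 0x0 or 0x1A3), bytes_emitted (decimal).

Answer: 2 0x216 0

Derivation:
After char 0 ('I'=8): chars_in_quartet=1 acc=0x8 bytes_emitted=0
After char 1 ('W'=22): chars_in_quartet=2 acc=0x216 bytes_emitted=0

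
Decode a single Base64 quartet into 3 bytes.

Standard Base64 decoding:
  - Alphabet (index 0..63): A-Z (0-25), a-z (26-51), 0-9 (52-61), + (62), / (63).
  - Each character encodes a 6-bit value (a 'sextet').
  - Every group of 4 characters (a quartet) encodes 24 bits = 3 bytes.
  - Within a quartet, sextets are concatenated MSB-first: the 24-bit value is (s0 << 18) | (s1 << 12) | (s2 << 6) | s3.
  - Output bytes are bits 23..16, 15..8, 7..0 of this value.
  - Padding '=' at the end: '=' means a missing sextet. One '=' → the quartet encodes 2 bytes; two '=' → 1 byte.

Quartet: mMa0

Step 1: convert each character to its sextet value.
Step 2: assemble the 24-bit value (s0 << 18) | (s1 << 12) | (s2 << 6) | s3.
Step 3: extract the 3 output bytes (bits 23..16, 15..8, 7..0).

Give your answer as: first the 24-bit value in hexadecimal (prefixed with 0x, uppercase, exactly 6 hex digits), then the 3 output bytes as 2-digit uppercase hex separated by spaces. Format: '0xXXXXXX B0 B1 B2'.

Answer: 0x98C6B4 98 C6 B4

Derivation:
Sextets: m=38, M=12, a=26, 0=52
24-bit: (38<<18) | (12<<12) | (26<<6) | 52
      = 0x980000 | 0x00C000 | 0x000680 | 0x000034
      = 0x98C6B4
Bytes: (v>>16)&0xFF=98, (v>>8)&0xFF=C6, v&0xFF=B4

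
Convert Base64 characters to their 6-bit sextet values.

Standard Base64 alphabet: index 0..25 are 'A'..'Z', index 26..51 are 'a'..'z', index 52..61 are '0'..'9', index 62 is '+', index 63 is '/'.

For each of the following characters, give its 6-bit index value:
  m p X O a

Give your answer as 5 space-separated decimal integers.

'm': a..z range, 26 + ord('m') − ord('a') = 38
'p': a..z range, 26 + ord('p') − ord('a') = 41
'X': A..Z range, ord('X') − ord('A') = 23
'O': A..Z range, ord('O') − ord('A') = 14
'a': a..z range, 26 + ord('a') − ord('a') = 26

Answer: 38 41 23 14 26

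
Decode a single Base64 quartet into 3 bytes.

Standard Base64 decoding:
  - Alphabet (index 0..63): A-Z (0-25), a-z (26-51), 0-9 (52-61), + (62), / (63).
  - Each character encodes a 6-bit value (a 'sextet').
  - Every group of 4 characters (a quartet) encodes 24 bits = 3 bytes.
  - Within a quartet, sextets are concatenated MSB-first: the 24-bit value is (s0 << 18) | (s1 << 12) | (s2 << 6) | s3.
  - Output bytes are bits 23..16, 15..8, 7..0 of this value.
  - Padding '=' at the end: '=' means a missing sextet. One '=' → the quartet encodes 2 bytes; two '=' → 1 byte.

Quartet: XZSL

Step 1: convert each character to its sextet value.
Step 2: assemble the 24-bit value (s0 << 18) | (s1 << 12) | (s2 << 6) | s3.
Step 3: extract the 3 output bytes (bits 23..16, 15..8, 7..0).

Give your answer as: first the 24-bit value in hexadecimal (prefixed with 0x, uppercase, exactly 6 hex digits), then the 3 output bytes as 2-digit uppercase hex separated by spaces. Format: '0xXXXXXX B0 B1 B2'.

Sextets: X=23, Z=25, S=18, L=11
24-bit: (23<<18) | (25<<12) | (18<<6) | 11
      = 0x5C0000 | 0x019000 | 0x000480 | 0x00000B
      = 0x5D948B
Bytes: (v>>16)&0xFF=5D, (v>>8)&0xFF=94, v&0xFF=8B

Answer: 0x5D948B 5D 94 8B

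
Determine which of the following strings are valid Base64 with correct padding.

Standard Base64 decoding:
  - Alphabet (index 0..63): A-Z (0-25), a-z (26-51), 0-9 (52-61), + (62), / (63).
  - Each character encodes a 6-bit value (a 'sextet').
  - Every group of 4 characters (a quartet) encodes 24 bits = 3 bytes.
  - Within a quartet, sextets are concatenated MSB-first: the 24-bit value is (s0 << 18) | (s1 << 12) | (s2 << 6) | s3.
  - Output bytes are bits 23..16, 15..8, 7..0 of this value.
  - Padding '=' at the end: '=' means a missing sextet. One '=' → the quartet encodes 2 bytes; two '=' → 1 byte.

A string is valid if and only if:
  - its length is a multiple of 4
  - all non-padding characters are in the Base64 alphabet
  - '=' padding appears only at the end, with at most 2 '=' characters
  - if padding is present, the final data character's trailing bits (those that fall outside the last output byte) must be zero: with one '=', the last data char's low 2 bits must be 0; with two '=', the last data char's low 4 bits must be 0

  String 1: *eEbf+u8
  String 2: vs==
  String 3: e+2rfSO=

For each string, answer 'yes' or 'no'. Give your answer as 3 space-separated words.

Answer: no no no

Derivation:
String 1: '*eEbf+u8' → invalid (bad char(s): ['*'])
String 2: 'vs==' → invalid (bad trailing bits)
String 3: 'e+2rfSO=' → invalid (bad trailing bits)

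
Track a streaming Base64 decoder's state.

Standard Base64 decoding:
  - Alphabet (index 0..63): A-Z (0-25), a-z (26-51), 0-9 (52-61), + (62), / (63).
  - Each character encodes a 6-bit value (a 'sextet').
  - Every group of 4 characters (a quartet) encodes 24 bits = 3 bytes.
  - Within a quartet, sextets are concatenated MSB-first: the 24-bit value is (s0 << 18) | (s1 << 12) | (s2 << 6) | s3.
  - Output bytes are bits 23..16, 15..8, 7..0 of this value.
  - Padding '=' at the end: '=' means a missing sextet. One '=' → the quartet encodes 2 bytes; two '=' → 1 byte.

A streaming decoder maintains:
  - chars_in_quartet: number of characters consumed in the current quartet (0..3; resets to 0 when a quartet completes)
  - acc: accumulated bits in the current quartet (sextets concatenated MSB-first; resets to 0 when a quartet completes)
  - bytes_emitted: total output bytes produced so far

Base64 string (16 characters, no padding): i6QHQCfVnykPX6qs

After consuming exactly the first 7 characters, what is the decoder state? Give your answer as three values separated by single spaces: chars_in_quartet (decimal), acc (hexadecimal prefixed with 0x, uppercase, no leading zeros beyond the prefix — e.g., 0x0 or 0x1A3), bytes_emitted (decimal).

Answer: 3 0x1009F 3

Derivation:
After char 0 ('i'=34): chars_in_quartet=1 acc=0x22 bytes_emitted=0
After char 1 ('6'=58): chars_in_quartet=2 acc=0x8BA bytes_emitted=0
After char 2 ('Q'=16): chars_in_quartet=3 acc=0x22E90 bytes_emitted=0
After char 3 ('H'=7): chars_in_quartet=4 acc=0x8BA407 -> emit 8B A4 07, reset; bytes_emitted=3
After char 4 ('Q'=16): chars_in_quartet=1 acc=0x10 bytes_emitted=3
After char 5 ('C'=2): chars_in_quartet=2 acc=0x402 bytes_emitted=3
After char 6 ('f'=31): chars_in_quartet=3 acc=0x1009F bytes_emitted=3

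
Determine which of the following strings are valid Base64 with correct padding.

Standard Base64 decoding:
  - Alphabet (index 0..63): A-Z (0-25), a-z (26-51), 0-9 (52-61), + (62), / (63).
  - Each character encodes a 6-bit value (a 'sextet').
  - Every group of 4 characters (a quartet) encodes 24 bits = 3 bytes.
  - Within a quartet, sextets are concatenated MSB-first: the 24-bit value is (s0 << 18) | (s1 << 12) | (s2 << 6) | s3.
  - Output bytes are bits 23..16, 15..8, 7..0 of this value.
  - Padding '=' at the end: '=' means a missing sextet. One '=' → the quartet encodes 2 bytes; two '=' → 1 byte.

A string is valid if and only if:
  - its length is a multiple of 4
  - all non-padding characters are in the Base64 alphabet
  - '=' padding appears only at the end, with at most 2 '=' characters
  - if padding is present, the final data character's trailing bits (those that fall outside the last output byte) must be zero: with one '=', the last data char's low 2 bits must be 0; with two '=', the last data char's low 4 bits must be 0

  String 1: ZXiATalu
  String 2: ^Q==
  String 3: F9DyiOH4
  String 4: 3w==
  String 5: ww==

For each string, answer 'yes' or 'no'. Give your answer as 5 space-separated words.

Answer: yes no yes yes yes

Derivation:
String 1: 'ZXiATalu' → valid
String 2: '^Q==' → invalid (bad char(s): ['^'])
String 3: 'F9DyiOH4' → valid
String 4: '3w==' → valid
String 5: 'ww==' → valid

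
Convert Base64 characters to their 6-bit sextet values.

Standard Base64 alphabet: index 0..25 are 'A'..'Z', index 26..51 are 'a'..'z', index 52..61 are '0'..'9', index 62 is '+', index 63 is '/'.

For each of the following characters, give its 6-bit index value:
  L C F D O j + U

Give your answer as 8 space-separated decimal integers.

Answer: 11 2 5 3 14 35 62 20

Derivation:
'L': A..Z range, ord('L') − ord('A') = 11
'C': A..Z range, ord('C') − ord('A') = 2
'F': A..Z range, ord('F') − ord('A') = 5
'D': A..Z range, ord('D') − ord('A') = 3
'O': A..Z range, ord('O') − ord('A') = 14
'j': a..z range, 26 + ord('j') − ord('a') = 35
'+': index 62
'U': A..Z range, ord('U') − ord('A') = 20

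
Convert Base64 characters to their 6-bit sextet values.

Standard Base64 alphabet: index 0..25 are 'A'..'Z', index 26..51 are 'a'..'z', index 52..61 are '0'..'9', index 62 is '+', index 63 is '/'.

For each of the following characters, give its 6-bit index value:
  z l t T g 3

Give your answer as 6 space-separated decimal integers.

'z': a..z range, 26 + ord('z') − ord('a') = 51
'l': a..z range, 26 + ord('l') − ord('a') = 37
't': a..z range, 26 + ord('t') − ord('a') = 45
'T': A..Z range, ord('T') − ord('A') = 19
'g': a..z range, 26 + ord('g') − ord('a') = 32
'3': 0..9 range, 52 + ord('3') − ord('0') = 55

Answer: 51 37 45 19 32 55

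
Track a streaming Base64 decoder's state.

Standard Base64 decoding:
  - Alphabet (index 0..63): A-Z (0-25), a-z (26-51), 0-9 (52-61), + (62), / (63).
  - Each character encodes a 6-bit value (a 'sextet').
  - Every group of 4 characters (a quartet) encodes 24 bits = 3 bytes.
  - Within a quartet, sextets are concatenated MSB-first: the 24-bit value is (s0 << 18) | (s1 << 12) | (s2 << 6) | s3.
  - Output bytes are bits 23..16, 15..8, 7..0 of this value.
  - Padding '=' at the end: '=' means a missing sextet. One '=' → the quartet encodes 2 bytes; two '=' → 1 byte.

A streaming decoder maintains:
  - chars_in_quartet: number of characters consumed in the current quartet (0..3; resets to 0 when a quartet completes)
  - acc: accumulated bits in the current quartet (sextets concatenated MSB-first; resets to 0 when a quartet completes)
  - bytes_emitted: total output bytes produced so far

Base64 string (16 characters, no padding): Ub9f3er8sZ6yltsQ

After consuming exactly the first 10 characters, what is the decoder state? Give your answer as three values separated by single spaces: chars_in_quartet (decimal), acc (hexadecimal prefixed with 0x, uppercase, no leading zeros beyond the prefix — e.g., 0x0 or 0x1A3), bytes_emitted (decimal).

Answer: 2 0xB19 6

Derivation:
After char 0 ('U'=20): chars_in_quartet=1 acc=0x14 bytes_emitted=0
After char 1 ('b'=27): chars_in_quartet=2 acc=0x51B bytes_emitted=0
After char 2 ('9'=61): chars_in_quartet=3 acc=0x146FD bytes_emitted=0
After char 3 ('f'=31): chars_in_quartet=4 acc=0x51BF5F -> emit 51 BF 5F, reset; bytes_emitted=3
After char 4 ('3'=55): chars_in_quartet=1 acc=0x37 bytes_emitted=3
After char 5 ('e'=30): chars_in_quartet=2 acc=0xDDE bytes_emitted=3
After char 6 ('r'=43): chars_in_quartet=3 acc=0x377AB bytes_emitted=3
After char 7 ('8'=60): chars_in_quartet=4 acc=0xDDEAFC -> emit DD EA FC, reset; bytes_emitted=6
After char 8 ('s'=44): chars_in_quartet=1 acc=0x2C bytes_emitted=6
After char 9 ('Z'=25): chars_in_quartet=2 acc=0xB19 bytes_emitted=6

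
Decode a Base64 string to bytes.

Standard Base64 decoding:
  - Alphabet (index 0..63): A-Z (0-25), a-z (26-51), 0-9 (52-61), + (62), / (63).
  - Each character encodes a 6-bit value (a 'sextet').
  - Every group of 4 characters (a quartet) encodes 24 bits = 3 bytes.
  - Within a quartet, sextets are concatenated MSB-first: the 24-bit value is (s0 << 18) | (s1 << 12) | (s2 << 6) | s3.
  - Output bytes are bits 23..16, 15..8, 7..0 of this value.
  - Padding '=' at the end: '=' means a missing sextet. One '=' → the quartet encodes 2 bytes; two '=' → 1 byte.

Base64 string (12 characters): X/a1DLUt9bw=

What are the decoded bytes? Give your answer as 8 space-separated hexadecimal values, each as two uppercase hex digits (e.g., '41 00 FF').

After char 0 ('X'=23): chars_in_quartet=1 acc=0x17 bytes_emitted=0
After char 1 ('/'=63): chars_in_quartet=2 acc=0x5FF bytes_emitted=0
After char 2 ('a'=26): chars_in_quartet=3 acc=0x17FDA bytes_emitted=0
After char 3 ('1'=53): chars_in_quartet=4 acc=0x5FF6B5 -> emit 5F F6 B5, reset; bytes_emitted=3
After char 4 ('D'=3): chars_in_quartet=1 acc=0x3 bytes_emitted=3
After char 5 ('L'=11): chars_in_quartet=2 acc=0xCB bytes_emitted=3
After char 6 ('U'=20): chars_in_quartet=3 acc=0x32D4 bytes_emitted=3
After char 7 ('t'=45): chars_in_quartet=4 acc=0xCB52D -> emit 0C B5 2D, reset; bytes_emitted=6
After char 8 ('9'=61): chars_in_quartet=1 acc=0x3D bytes_emitted=6
After char 9 ('b'=27): chars_in_quartet=2 acc=0xF5B bytes_emitted=6
After char 10 ('w'=48): chars_in_quartet=3 acc=0x3D6F0 bytes_emitted=6
Padding '=': partial quartet acc=0x3D6F0 -> emit F5 BC; bytes_emitted=8

Answer: 5F F6 B5 0C B5 2D F5 BC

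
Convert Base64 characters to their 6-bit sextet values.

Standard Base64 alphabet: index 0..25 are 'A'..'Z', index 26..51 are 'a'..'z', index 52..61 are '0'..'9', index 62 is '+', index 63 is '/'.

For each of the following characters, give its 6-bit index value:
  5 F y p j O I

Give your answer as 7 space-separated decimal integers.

Answer: 57 5 50 41 35 14 8

Derivation:
'5': 0..9 range, 52 + ord('5') − ord('0') = 57
'F': A..Z range, ord('F') − ord('A') = 5
'y': a..z range, 26 + ord('y') − ord('a') = 50
'p': a..z range, 26 + ord('p') − ord('a') = 41
'j': a..z range, 26 + ord('j') − ord('a') = 35
'O': A..Z range, ord('O') − ord('A') = 14
'I': A..Z range, ord('I') − ord('A') = 8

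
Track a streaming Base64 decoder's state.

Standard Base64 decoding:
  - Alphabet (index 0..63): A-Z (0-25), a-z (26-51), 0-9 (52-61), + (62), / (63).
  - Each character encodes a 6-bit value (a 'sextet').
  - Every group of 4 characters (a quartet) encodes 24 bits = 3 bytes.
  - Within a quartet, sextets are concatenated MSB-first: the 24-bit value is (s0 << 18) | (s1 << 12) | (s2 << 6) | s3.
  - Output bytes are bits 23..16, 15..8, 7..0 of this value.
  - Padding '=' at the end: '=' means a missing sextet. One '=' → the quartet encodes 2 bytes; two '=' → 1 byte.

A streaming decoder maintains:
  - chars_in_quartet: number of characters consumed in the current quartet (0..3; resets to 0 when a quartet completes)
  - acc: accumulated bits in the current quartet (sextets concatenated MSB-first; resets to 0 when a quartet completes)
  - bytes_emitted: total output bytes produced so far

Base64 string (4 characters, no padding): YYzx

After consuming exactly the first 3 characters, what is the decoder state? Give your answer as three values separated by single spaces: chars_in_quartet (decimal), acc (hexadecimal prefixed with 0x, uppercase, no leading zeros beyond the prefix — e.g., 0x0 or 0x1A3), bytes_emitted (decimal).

After char 0 ('Y'=24): chars_in_quartet=1 acc=0x18 bytes_emitted=0
After char 1 ('Y'=24): chars_in_quartet=2 acc=0x618 bytes_emitted=0
After char 2 ('z'=51): chars_in_quartet=3 acc=0x18633 bytes_emitted=0

Answer: 3 0x18633 0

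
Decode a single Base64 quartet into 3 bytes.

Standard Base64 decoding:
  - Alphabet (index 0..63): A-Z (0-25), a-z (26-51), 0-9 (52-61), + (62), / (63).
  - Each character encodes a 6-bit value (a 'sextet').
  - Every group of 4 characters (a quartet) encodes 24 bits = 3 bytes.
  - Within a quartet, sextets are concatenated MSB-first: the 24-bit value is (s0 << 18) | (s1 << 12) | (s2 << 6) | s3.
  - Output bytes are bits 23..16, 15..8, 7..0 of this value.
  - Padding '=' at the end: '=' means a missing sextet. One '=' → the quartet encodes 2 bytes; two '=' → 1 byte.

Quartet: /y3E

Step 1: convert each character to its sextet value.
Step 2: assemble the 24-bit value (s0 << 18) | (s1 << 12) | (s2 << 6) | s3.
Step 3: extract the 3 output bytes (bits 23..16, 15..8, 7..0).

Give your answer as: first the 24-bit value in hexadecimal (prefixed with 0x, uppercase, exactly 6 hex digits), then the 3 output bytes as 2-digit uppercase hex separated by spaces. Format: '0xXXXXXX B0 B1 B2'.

Sextets: /=63, y=50, 3=55, E=4
24-bit: (63<<18) | (50<<12) | (55<<6) | 4
      = 0xFC0000 | 0x032000 | 0x000DC0 | 0x000004
      = 0xFF2DC4
Bytes: (v>>16)&0xFF=FF, (v>>8)&0xFF=2D, v&0xFF=C4

Answer: 0xFF2DC4 FF 2D C4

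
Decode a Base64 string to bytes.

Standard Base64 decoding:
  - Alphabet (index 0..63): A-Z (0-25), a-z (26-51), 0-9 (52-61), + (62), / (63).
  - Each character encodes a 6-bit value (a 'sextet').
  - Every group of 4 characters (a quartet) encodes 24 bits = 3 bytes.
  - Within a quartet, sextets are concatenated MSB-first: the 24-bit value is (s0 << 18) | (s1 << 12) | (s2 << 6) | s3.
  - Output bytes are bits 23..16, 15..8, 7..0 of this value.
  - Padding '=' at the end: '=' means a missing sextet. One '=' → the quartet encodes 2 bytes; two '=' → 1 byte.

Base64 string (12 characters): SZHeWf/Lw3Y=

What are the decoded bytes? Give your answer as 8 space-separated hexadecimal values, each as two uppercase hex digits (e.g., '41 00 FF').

Answer: 49 91 DE 59 FF CB C3 76

Derivation:
After char 0 ('S'=18): chars_in_quartet=1 acc=0x12 bytes_emitted=0
After char 1 ('Z'=25): chars_in_quartet=2 acc=0x499 bytes_emitted=0
After char 2 ('H'=7): chars_in_quartet=3 acc=0x12647 bytes_emitted=0
After char 3 ('e'=30): chars_in_quartet=4 acc=0x4991DE -> emit 49 91 DE, reset; bytes_emitted=3
After char 4 ('W'=22): chars_in_quartet=1 acc=0x16 bytes_emitted=3
After char 5 ('f'=31): chars_in_quartet=2 acc=0x59F bytes_emitted=3
After char 6 ('/'=63): chars_in_quartet=3 acc=0x167FF bytes_emitted=3
After char 7 ('L'=11): chars_in_quartet=4 acc=0x59FFCB -> emit 59 FF CB, reset; bytes_emitted=6
After char 8 ('w'=48): chars_in_quartet=1 acc=0x30 bytes_emitted=6
After char 9 ('3'=55): chars_in_quartet=2 acc=0xC37 bytes_emitted=6
After char 10 ('Y'=24): chars_in_quartet=3 acc=0x30DD8 bytes_emitted=6
Padding '=': partial quartet acc=0x30DD8 -> emit C3 76; bytes_emitted=8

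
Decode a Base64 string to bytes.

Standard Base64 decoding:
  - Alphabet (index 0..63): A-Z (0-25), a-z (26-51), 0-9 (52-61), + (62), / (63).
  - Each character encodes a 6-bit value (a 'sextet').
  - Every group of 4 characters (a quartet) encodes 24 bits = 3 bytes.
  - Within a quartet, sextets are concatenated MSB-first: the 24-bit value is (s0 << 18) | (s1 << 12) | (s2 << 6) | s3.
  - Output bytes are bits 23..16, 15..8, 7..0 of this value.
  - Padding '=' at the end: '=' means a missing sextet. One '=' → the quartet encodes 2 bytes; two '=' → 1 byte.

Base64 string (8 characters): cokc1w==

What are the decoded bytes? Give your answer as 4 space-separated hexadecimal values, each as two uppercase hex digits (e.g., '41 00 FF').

After char 0 ('c'=28): chars_in_quartet=1 acc=0x1C bytes_emitted=0
After char 1 ('o'=40): chars_in_quartet=2 acc=0x728 bytes_emitted=0
After char 2 ('k'=36): chars_in_quartet=3 acc=0x1CA24 bytes_emitted=0
After char 3 ('c'=28): chars_in_quartet=4 acc=0x72891C -> emit 72 89 1C, reset; bytes_emitted=3
After char 4 ('1'=53): chars_in_quartet=1 acc=0x35 bytes_emitted=3
After char 5 ('w'=48): chars_in_quartet=2 acc=0xD70 bytes_emitted=3
Padding '==': partial quartet acc=0xD70 -> emit D7; bytes_emitted=4

Answer: 72 89 1C D7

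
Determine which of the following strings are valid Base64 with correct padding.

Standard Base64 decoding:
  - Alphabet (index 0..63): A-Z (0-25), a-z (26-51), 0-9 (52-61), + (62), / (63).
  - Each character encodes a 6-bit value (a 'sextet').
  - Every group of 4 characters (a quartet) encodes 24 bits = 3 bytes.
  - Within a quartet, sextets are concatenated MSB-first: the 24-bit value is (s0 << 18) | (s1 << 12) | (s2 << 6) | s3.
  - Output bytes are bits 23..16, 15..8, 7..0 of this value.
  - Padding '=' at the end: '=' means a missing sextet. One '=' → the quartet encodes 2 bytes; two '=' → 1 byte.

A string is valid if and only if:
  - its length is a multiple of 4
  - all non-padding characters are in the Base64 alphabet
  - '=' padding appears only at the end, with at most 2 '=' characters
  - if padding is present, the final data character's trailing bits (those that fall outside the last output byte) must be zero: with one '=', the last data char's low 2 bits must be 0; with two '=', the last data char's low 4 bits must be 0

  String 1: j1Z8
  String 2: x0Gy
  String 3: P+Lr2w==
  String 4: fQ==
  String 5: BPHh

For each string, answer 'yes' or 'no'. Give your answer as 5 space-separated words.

String 1: 'j1Z8' → valid
String 2: 'x0Gy' → valid
String 3: 'P+Lr2w==' → valid
String 4: 'fQ==' → valid
String 5: 'BPHh' → valid

Answer: yes yes yes yes yes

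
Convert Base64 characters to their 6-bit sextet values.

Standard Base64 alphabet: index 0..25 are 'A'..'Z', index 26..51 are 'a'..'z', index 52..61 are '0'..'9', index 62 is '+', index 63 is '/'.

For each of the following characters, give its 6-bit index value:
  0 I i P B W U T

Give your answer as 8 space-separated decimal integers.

'0': 0..9 range, 52 + ord('0') − ord('0') = 52
'I': A..Z range, ord('I') − ord('A') = 8
'i': a..z range, 26 + ord('i') − ord('a') = 34
'P': A..Z range, ord('P') − ord('A') = 15
'B': A..Z range, ord('B') − ord('A') = 1
'W': A..Z range, ord('W') − ord('A') = 22
'U': A..Z range, ord('U') − ord('A') = 20
'T': A..Z range, ord('T') − ord('A') = 19

Answer: 52 8 34 15 1 22 20 19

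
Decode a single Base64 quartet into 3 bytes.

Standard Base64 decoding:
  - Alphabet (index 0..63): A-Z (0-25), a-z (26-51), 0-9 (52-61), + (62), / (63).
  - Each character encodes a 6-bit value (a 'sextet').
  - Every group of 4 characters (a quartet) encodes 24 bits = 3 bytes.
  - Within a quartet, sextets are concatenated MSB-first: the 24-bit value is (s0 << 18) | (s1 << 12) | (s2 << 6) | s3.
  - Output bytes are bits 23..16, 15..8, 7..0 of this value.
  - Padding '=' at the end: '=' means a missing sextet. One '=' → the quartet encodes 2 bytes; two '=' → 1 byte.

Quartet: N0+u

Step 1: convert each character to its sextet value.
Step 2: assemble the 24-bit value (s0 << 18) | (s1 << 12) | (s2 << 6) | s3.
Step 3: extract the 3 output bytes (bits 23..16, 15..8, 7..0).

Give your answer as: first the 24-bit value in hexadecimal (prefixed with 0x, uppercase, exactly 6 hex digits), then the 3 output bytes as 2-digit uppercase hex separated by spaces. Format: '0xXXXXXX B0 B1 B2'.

Answer: 0x374FAE 37 4F AE

Derivation:
Sextets: N=13, 0=52, +=62, u=46
24-bit: (13<<18) | (52<<12) | (62<<6) | 46
      = 0x340000 | 0x034000 | 0x000F80 | 0x00002E
      = 0x374FAE
Bytes: (v>>16)&0xFF=37, (v>>8)&0xFF=4F, v&0xFF=AE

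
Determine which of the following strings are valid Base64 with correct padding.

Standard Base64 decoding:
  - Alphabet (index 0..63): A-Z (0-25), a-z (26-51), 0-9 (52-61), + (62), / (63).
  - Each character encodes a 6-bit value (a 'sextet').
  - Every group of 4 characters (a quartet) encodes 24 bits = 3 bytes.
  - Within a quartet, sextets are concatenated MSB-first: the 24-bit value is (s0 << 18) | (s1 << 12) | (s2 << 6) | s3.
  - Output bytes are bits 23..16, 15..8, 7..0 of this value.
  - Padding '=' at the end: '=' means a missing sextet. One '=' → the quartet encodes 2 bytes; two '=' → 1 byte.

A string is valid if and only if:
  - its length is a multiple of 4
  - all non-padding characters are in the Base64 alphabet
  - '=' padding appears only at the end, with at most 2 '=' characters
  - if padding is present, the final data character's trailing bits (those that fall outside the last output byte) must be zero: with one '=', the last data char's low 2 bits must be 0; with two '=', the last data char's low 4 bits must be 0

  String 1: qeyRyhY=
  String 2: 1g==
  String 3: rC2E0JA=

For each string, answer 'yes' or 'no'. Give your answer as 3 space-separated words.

Answer: yes yes yes

Derivation:
String 1: 'qeyRyhY=' → valid
String 2: '1g==' → valid
String 3: 'rC2E0JA=' → valid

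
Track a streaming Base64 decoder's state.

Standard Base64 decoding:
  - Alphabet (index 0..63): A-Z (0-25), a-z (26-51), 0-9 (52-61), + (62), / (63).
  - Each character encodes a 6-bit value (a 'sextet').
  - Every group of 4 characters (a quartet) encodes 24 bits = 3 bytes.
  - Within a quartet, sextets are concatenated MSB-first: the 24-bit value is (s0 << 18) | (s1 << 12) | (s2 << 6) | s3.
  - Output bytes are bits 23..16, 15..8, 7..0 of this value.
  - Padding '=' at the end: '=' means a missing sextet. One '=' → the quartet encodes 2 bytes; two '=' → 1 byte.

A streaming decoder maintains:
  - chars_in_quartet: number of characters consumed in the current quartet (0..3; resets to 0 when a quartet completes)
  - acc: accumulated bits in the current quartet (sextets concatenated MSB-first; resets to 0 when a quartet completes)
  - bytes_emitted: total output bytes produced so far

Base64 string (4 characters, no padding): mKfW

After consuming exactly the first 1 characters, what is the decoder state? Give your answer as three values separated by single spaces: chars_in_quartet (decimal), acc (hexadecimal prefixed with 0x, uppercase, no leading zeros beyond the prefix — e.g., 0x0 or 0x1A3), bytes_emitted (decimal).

Answer: 1 0x26 0

Derivation:
After char 0 ('m'=38): chars_in_quartet=1 acc=0x26 bytes_emitted=0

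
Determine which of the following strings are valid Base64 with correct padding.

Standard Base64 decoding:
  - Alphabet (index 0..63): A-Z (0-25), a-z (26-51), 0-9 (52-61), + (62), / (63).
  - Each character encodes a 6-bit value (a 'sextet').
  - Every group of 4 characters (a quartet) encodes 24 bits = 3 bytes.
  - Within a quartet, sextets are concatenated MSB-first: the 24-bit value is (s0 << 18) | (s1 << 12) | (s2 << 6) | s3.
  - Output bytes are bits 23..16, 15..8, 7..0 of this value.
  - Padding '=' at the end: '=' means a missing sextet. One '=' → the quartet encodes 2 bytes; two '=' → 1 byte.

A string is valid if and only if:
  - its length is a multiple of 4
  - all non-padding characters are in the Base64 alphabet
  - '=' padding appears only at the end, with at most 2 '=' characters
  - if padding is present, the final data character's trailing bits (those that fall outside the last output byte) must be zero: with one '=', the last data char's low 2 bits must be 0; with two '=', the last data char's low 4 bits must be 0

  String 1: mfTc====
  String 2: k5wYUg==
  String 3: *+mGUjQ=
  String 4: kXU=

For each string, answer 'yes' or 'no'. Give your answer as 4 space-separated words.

Answer: no yes no yes

Derivation:
String 1: 'mfTc====' → invalid (4 pad chars (max 2))
String 2: 'k5wYUg==' → valid
String 3: '*+mGUjQ=' → invalid (bad char(s): ['*'])
String 4: 'kXU=' → valid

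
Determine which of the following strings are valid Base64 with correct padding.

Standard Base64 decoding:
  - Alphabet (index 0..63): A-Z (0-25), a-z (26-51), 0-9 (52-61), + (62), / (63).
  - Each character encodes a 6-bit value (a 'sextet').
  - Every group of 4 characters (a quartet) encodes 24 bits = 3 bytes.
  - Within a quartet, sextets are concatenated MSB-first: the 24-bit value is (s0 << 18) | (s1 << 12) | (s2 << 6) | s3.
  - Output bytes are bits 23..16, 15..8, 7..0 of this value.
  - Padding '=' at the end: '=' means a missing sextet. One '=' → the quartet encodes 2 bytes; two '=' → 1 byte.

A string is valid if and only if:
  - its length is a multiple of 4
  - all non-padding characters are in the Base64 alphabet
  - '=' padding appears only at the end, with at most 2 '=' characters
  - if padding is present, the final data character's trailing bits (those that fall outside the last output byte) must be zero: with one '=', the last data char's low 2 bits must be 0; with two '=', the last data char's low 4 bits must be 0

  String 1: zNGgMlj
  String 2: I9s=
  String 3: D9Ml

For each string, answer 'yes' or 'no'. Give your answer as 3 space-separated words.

Answer: no yes yes

Derivation:
String 1: 'zNGgMlj' → invalid (len=7 not mult of 4)
String 2: 'I9s=' → valid
String 3: 'D9Ml' → valid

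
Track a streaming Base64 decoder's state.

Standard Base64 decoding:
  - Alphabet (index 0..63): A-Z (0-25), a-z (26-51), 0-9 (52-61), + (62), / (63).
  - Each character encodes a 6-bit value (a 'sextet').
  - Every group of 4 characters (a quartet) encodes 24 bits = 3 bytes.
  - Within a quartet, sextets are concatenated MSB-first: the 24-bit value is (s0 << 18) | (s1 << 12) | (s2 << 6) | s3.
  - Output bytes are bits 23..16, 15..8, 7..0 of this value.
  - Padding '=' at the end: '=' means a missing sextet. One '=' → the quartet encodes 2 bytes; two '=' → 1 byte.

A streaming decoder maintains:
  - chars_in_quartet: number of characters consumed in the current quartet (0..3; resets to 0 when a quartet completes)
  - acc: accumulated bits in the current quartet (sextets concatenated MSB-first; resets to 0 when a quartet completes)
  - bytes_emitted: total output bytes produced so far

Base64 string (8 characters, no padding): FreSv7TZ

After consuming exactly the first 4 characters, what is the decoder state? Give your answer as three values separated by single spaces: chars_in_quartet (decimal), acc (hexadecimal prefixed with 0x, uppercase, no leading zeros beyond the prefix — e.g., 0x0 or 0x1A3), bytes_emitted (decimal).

After char 0 ('F'=5): chars_in_quartet=1 acc=0x5 bytes_emitted=0
After char 1 ('r'=43): chars_in_quartet=2 acc=0x16B bytes_emitted=0
After char 2 ('e'=30): chars_in_quartet=3 acc=0x5ADE bytes_emitted=0
After char 3 ('S'=18): chars_in_quartet=4 acc=0x16B792 -> emit 16 B7 92, reset; bytes_emitted=3

Answer: 0 0x0 3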